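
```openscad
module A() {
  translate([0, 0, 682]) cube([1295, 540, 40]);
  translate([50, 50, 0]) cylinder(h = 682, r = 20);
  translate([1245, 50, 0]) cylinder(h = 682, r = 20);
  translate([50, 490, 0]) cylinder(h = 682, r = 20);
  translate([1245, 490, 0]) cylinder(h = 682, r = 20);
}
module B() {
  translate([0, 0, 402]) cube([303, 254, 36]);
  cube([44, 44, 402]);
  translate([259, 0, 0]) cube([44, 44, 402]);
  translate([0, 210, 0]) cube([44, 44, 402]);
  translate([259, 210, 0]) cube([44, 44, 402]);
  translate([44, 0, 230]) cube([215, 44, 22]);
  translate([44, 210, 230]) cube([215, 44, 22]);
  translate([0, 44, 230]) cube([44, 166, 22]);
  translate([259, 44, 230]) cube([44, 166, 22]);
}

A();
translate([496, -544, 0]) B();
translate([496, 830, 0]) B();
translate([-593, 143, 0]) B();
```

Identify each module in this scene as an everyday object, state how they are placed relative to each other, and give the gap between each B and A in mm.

A is a table. B is a stool. Three stools sit around the table at the −y, +y, −x sides. The gap between each stool and the table is 290 mm.

Each stool's nearest face is 290 mm from the table's bounding box.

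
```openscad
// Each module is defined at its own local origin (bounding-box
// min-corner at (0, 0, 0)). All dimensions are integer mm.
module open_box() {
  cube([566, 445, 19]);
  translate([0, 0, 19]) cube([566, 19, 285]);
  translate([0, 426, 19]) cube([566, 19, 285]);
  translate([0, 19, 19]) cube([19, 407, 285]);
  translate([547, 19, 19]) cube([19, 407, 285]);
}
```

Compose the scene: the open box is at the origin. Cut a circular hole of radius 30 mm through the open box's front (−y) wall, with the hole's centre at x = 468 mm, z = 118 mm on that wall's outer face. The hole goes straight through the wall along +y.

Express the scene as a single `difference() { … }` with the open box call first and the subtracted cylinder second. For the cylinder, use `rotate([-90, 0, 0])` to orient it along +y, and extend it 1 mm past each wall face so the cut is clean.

difference() {
  open_box();
  translate([468, -1, 118]) rotate([-90, 0, 0]) cylinder(h = 21, r = 30);
}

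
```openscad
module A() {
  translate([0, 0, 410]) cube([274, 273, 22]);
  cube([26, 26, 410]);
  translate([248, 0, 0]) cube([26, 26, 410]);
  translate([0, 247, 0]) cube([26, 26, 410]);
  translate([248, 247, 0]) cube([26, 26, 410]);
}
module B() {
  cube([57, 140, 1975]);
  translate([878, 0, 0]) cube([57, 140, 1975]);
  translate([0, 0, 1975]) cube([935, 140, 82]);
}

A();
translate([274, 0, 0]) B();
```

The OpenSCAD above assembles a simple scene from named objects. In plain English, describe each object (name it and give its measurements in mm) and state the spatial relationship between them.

A is a simple wooden stool: a rectangular seat 274 mm (x) by 273 mm (y), 22 mm thick, top face at z = 432 mm, on four square legs, each 26×26 mm in cross-section. The legs rest on z = 0, each flush with a corner of the seat.

B is a door frame. The clear opening is 821 mm wide and 1975 mm high. Two 57 mm wide jambs, 140 mm deep, stand either side of the opening from the floor to the top of the opening. A 82 mm thick head sits across the top of both jambs, spanning the full outside width of the frame.

The door frame is against the stool's +x side, with their −y faces flush.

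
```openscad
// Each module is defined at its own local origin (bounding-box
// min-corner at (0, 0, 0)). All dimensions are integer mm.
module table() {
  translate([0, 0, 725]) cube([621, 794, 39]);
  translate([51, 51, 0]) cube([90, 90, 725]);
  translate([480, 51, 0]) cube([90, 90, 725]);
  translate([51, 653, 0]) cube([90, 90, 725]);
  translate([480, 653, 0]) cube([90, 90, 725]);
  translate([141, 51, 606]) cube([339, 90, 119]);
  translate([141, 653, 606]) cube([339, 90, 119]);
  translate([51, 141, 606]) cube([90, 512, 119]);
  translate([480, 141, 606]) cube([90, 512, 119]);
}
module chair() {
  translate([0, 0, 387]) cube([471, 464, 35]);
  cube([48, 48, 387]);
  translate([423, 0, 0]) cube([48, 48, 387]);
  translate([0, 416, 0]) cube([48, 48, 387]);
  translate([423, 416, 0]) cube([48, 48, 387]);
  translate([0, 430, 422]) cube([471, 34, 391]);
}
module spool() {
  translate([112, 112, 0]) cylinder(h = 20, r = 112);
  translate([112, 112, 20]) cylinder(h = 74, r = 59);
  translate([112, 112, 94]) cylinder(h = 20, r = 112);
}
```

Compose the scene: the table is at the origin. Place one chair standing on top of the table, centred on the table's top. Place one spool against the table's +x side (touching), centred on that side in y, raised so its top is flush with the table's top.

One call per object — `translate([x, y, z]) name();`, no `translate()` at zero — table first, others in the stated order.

table();
translate([75, 165, 764]) chair();
translate([621, 285, 650]) spool();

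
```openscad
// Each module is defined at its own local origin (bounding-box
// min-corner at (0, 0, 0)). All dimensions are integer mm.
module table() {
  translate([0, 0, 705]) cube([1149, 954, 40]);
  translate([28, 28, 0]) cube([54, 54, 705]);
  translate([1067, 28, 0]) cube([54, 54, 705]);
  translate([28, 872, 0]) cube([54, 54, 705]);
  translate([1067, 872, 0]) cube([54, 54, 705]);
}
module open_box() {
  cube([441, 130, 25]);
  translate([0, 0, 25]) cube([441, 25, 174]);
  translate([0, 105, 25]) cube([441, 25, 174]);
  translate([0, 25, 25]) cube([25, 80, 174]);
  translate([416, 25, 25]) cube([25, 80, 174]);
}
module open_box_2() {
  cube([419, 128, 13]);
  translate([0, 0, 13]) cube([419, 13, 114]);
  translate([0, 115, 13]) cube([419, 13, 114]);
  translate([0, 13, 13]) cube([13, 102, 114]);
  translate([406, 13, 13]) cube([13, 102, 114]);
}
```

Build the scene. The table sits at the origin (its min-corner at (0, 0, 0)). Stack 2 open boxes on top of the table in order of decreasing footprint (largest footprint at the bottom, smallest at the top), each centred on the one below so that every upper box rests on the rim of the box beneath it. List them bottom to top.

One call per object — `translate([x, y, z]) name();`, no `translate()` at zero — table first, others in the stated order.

table();
translate([354, 412, 745]) open_box();
translate([365, 413, 944]) open_box_2();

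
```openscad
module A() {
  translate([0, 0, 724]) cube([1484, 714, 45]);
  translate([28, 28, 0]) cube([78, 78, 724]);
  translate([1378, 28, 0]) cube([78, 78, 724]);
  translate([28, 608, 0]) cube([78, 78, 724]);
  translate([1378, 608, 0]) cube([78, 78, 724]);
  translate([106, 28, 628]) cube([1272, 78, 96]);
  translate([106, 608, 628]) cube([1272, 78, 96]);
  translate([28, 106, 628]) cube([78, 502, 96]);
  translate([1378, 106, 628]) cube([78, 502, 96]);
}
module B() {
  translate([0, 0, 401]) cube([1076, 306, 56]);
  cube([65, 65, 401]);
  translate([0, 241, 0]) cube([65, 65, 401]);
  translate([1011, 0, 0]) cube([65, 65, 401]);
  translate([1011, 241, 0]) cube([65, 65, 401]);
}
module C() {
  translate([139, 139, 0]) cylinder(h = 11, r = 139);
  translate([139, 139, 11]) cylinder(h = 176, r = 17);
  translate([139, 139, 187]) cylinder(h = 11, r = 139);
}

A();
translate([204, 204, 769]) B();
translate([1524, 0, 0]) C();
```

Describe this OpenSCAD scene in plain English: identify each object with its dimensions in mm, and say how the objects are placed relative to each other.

A is a table with a 1484×714 mm rectangular top, 45 mm thick, top surface at z = 769 mm, supported by four 78×78 mm square legs, each inset 28 mm from the nearest pair of top edges, running from the floor. Four apron rails, 78 mm thick and 96 mm tall, run between adjacent legs with their top edges flush with the underside of the top and their outer faces flush with the legs' outer faces.

B is a long wooden bench with a 1076 mm (x) × 306 mm (y) seat, 56 mm thick, its top surface 457 mm above the floor. Four 65 mm square legs at the seat corners, flush with the edges, run from z = 0 to the seat underside.

C is a spool: two coaxial disc flanges of radius 139 mm and thickness 11 mm, joined by a core cylinder of radius 17 mm and height 176 mm. The lower flange rests on z = 0 and the three cylinders share a vertical axis.

The bench is on top of the table, centred. The spool is on the floor beside the table on its +x side.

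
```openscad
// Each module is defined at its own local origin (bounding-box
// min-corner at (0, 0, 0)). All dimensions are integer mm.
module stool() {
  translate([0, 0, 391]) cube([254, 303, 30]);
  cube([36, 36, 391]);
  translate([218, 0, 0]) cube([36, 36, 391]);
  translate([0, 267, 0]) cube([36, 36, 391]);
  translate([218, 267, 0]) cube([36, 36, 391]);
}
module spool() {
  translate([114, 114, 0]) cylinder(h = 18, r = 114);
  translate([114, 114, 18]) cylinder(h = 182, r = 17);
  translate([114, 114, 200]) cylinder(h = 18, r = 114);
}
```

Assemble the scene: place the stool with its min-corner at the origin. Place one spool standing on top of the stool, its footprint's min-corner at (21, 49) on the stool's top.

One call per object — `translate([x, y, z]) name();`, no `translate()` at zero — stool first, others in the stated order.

stool();
translate([21, 49, 421]) spool();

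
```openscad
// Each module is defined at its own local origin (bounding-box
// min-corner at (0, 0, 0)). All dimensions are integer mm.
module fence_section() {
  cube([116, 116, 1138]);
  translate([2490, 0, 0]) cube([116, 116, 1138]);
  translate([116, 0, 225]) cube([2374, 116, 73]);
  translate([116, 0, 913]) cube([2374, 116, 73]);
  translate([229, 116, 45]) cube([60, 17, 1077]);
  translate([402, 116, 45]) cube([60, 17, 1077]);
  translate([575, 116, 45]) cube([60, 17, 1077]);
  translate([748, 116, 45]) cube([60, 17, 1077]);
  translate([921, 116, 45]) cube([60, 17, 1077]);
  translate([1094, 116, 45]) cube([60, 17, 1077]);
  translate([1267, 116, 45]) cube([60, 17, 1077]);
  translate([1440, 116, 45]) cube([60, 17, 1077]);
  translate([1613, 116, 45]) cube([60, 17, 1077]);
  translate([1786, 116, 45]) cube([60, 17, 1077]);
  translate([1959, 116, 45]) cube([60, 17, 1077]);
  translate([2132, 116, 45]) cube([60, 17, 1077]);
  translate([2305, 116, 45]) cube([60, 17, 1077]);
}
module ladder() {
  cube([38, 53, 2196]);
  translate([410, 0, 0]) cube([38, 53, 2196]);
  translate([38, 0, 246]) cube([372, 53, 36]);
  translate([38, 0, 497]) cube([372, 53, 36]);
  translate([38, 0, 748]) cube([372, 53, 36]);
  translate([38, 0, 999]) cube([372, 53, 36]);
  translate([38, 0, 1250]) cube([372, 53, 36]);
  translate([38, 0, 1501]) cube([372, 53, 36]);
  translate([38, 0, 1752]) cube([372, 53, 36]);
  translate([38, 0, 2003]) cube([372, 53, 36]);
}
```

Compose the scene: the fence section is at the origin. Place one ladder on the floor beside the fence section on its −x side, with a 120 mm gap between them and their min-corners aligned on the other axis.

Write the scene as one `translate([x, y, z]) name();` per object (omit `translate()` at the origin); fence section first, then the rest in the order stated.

fence_section();
translate([-568, 0, 0]) ladder();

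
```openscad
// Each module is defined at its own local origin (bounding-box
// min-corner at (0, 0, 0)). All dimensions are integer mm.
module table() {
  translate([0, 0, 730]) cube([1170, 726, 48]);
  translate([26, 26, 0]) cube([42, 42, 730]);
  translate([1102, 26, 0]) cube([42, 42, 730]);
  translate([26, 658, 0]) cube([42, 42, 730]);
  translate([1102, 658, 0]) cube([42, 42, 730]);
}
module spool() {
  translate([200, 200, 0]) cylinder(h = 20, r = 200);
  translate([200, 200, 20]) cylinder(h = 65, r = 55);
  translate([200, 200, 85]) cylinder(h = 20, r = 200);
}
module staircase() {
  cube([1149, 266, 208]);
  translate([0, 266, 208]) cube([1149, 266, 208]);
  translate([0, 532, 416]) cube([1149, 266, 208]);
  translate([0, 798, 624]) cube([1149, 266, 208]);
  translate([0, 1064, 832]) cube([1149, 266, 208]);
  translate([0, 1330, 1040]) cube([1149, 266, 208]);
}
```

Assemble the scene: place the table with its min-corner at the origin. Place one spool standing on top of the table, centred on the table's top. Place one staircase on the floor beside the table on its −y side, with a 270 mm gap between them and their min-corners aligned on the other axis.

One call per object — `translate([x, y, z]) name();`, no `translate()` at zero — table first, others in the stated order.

table();
translate([385, 163, 778]) spool();
translate([0, -1866, 0]) staircase();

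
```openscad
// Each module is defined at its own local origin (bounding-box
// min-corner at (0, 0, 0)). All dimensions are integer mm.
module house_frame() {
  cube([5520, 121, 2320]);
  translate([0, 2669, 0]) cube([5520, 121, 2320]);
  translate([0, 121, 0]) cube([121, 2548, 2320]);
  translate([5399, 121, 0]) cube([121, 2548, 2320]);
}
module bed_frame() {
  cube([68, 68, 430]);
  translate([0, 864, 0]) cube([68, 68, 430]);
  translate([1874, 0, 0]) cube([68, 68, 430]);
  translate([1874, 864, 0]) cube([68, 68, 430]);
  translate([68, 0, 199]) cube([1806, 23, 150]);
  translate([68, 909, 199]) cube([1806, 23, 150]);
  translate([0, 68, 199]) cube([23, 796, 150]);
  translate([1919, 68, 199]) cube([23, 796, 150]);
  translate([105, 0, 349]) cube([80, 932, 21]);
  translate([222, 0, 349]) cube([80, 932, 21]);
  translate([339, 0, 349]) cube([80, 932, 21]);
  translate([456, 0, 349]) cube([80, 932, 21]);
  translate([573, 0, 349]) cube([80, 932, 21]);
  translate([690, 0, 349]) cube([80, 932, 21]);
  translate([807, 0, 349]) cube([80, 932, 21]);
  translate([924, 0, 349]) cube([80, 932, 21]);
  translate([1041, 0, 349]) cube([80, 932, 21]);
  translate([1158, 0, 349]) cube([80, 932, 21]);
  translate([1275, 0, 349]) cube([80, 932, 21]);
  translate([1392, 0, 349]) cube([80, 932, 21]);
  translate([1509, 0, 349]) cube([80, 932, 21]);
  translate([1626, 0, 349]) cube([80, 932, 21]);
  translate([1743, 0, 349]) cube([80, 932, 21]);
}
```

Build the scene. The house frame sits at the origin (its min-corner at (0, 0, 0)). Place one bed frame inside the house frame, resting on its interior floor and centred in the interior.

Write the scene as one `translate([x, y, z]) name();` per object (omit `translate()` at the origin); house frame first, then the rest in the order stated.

house_frame();
translate([1789, 929, 0]) bed_frame();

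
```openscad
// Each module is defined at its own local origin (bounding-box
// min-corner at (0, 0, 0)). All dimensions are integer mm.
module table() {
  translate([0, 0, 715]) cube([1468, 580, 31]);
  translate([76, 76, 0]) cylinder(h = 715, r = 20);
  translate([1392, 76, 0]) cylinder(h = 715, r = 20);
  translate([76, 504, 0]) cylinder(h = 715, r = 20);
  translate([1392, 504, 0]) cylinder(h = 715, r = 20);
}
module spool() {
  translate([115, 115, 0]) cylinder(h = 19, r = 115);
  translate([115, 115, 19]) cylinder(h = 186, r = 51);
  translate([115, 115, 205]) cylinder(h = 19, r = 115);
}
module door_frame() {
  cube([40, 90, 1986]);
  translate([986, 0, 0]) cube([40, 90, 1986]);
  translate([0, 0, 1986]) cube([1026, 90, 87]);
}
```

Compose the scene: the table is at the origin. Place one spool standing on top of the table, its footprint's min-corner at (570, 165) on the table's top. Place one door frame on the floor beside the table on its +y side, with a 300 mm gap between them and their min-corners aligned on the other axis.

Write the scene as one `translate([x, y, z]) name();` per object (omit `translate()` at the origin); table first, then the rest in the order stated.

table();
translate([570, 165, 746]) spool();
translate([0, 880, 0]) door_frame();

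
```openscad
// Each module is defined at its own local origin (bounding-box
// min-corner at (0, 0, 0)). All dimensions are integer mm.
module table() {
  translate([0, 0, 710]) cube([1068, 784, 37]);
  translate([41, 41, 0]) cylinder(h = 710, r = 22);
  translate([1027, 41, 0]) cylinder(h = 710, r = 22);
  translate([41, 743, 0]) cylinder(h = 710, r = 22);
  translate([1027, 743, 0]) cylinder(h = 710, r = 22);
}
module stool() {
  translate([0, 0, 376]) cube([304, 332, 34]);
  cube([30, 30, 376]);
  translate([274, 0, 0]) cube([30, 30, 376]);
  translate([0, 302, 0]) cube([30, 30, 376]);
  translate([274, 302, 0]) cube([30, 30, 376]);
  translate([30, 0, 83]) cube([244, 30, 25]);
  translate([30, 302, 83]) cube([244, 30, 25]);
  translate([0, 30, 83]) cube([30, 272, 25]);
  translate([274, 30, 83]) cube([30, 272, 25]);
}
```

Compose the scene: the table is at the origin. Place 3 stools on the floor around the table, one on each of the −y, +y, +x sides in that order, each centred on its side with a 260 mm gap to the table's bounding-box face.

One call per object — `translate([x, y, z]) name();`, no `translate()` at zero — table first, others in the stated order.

table();
translate([382, -592, 0]) stool();
translate([382, 1044, 0]) stool();
translate([1328, 226, 0]) stool();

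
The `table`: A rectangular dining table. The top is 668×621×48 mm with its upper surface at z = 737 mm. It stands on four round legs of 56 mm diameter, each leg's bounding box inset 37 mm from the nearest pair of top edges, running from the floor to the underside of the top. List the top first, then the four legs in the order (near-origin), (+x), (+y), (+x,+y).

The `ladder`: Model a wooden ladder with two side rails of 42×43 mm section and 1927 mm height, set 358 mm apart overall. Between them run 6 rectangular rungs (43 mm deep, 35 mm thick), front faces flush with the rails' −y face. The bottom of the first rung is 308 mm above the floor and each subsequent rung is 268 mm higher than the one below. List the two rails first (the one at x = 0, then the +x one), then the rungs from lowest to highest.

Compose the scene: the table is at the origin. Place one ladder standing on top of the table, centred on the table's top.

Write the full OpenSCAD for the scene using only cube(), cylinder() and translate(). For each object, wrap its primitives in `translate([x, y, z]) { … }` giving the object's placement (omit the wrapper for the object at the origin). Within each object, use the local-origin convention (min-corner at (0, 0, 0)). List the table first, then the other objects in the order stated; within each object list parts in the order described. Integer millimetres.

translate([0, 0, 689]) cube([668, 621, 48]);
translate([65, 65, 0]) cylinder(h = 689, r = 28);
translate([603, 65, 0]) cylinder(h = 689, r = 28);
translate([65, 556, 0]) cylinder(h = 689, r = 28);
translate([603, 556, 0]) cylinder(h = 689, r = 28);
translate([155, 289, 737]) {
  cube([42, 43, 1927]);
  translate([316, 0, 0]) cube([42, 43, 1927]);
  translate([42, 0, 308]) cube([274, 43, 35]);
  translate([42, 0, 576]) cube([274, 43, 35]);
  translate([42, 0, 844]) cube([274, 43, 35]);
  translate([42, 0, 1112]) cube([274, 43, 35]);
  translate([42, 0, 1380]) cube([274, 43, 35]);
  translate([42, 0, 1648]) cube([274, 43, 35]);
}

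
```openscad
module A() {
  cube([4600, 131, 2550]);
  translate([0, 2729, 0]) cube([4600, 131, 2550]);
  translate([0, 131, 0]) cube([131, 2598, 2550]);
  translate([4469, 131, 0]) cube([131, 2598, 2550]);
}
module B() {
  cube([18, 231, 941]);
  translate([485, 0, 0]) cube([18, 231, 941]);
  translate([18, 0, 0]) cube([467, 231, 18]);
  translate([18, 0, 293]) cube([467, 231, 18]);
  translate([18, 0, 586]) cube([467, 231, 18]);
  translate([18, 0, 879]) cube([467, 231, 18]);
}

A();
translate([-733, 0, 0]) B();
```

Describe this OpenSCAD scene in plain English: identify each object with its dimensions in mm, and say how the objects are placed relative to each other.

A is the wall frame of a small rectangular building: four walls, each 2550 mm tall and 131 mm thick, enclosing a footprint 4600 mm (x) by 2860 mm (y) outside-to-outside, with no floor or roof. The front and back walls (the −y and +y sides) span the full width; the two side walls fit between them.

B is a bookshelf 503 mm wide overall, 231 mm deep and 941 mm tall. The two sides are 18 mm thick vertical panels. 4 horizontal shelves of 18 mm thickness span between the inner faces of the sides; the lowest shelf sits on the floor and shelves are stacked with a clear vertical gap of 275 mm between each pair.

The bookshelf is on the floor beside the house frame on its −x side.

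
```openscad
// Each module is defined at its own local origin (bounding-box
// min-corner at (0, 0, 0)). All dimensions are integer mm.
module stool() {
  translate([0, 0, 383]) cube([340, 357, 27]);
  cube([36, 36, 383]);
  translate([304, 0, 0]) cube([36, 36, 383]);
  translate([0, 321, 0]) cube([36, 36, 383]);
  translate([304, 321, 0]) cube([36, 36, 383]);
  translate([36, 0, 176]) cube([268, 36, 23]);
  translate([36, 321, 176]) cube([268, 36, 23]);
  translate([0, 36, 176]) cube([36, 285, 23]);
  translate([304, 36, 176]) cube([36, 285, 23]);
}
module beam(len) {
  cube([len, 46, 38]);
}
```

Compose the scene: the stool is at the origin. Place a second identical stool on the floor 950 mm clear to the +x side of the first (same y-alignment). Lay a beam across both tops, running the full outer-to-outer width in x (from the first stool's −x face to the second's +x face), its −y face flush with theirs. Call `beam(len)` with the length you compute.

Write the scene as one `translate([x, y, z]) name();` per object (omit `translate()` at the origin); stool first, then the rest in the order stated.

stool();
translate([1290, 0, 0]) stool();
translate([0, 0, 410]) beam(1630);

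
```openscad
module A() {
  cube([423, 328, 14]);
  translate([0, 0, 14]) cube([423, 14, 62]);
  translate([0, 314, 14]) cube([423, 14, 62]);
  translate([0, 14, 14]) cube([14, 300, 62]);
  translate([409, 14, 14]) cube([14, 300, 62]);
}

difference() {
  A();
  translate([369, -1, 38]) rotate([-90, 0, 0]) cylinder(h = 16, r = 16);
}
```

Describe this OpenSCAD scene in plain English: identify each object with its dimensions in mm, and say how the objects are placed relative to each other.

A is an open storage box with external size 423×328×76 mm and wall thickness 14 mm (the base is also 14 mm thick). The base covers the whole footprint; the four walls stand on the base, with the y-facing walls full-width and the x-facing walls fitting between their inner faces.

The open box has a circular hole of radius 16 mm through its front wall, centred at (x = 369, z = 38).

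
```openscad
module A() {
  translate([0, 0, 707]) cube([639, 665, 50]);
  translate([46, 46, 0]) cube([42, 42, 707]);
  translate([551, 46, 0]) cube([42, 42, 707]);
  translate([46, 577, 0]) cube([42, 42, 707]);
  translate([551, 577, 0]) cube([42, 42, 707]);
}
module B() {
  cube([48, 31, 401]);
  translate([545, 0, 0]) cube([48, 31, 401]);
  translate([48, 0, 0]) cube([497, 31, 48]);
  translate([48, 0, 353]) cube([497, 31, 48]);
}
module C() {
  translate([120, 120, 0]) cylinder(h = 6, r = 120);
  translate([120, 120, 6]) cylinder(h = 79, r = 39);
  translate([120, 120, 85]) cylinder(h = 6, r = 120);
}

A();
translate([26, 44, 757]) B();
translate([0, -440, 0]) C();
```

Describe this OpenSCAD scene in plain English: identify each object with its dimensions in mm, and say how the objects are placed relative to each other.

A is a table: top 639 mm (x) × 665 mm (y), 50 mm thick, upper face at z = 757 mm, on four 42×42 mm square legs, each inset 46 mm from the nearest pair of top edges, running from z = 0 to the bottom of the top.

B is a rectangular picture frame lying in the x–z plane (depth along y). The opening is 497 mm wide (x) by 305 mm tall (z), surrounded by a border 48 mm wide on all four sides. The frame is 31 mm deep and is made of two full-height vertical stiles with two horizontal rails fitted between them.

C is a spool: two coaxial disc flanges of radius 120 mm and thickness 6 mm, joined by a core cylinder of radius 39 mm and height 79 mm. The lower flange rests on z = 0 and the three cylinders share a vertical axis.

The picture frame is on top of the table. The spool is on the floor beside the table on its −y side.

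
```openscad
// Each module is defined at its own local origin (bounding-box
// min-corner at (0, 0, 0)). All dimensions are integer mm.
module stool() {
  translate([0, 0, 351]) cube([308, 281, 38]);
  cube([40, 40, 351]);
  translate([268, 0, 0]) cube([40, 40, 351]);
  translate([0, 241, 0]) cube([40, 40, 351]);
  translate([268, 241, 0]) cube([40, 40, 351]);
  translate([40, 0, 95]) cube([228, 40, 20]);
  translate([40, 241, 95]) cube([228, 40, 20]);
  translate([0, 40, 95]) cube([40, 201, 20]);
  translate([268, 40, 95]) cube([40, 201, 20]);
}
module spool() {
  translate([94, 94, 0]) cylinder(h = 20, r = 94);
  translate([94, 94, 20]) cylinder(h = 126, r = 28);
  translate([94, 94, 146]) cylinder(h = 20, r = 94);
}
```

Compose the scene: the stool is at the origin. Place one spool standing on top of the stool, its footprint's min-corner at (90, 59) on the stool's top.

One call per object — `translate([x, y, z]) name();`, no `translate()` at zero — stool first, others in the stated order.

stool();
translate([90, 59, 389]) spool();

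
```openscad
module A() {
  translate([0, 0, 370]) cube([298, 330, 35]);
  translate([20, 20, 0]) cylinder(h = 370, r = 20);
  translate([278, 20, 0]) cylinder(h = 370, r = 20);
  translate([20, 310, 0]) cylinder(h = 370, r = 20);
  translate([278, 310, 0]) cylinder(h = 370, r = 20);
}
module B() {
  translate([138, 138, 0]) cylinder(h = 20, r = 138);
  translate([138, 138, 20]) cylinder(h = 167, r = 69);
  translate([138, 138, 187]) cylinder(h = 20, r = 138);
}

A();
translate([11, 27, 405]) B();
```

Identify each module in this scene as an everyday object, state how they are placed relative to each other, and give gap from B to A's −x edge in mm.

A is a stool. B is a spool. The spool is on top of the stool, centred. The gap from the spool to the stool's −x edge is 11 mm.

The spool's min-x is at 11; the stool's min-x is 0; gap = 11 mm.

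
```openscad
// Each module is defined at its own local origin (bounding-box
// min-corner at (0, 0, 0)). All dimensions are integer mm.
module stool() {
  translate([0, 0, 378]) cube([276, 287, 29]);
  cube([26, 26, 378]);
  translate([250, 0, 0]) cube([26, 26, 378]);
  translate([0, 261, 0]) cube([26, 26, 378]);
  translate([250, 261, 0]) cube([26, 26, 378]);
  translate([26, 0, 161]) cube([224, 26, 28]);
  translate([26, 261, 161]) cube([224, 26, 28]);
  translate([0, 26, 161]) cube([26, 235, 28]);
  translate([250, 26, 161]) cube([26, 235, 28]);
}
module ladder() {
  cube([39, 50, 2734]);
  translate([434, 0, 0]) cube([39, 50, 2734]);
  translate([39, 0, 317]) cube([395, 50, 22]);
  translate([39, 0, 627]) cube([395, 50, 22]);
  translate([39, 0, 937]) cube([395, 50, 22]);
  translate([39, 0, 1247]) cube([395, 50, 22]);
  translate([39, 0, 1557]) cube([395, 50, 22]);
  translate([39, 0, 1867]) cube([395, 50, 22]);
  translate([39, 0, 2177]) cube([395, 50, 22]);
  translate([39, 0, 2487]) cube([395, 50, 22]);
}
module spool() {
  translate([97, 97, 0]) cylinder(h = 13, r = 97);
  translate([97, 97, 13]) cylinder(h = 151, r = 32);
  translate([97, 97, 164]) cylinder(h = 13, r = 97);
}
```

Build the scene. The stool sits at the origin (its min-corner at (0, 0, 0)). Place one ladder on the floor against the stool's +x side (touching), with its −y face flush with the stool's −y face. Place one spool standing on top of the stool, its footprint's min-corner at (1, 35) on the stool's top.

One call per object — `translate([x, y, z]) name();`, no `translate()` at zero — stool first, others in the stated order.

stool();
translate([276, 0, 0]) ladder();
translate([1, 35, 407]) spool();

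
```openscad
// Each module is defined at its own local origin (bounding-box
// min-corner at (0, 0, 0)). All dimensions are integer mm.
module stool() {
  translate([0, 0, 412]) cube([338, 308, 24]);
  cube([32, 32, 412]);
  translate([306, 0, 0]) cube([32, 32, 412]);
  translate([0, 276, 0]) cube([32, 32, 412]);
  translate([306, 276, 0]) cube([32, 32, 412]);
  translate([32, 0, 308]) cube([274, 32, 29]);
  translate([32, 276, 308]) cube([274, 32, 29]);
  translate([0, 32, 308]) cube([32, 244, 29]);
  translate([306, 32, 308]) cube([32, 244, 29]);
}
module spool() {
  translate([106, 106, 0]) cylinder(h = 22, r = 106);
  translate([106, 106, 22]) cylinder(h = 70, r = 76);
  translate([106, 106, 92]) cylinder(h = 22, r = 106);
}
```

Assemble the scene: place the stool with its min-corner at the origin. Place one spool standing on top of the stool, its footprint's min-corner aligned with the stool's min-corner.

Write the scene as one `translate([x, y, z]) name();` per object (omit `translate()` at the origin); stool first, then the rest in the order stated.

stool();
translate([0, 0, 436]) spool();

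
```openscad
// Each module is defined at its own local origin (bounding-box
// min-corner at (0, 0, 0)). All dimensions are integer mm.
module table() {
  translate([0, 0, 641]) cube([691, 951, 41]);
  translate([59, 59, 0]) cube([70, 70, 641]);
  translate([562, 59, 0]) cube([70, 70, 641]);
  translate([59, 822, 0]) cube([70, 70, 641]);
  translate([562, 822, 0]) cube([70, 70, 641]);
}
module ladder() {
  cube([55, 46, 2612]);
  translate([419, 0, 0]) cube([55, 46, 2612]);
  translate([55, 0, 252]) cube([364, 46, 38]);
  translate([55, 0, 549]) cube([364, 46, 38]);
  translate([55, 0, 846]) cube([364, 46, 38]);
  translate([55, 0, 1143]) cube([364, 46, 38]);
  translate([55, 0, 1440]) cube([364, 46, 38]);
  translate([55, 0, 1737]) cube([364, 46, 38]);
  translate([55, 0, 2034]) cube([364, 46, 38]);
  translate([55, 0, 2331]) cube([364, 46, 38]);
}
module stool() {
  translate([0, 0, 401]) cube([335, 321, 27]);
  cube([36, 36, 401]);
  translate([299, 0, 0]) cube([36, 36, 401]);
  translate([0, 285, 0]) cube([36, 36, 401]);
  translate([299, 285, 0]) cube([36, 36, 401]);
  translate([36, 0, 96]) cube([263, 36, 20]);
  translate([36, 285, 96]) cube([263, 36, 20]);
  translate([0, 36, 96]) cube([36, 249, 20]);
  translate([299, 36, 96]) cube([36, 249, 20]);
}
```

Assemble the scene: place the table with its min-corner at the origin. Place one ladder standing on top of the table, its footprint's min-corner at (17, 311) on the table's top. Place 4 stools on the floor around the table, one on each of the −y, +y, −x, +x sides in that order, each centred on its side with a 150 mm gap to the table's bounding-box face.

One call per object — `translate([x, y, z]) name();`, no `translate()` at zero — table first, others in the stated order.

table();
translate([17, 311, 682]) ladder();
translate([178, -471, 0]) stool();
translate([178, 1101, 0]) stool();
translate([-485, 315, 0]) stool();
translate([841, 315, 0]) stool();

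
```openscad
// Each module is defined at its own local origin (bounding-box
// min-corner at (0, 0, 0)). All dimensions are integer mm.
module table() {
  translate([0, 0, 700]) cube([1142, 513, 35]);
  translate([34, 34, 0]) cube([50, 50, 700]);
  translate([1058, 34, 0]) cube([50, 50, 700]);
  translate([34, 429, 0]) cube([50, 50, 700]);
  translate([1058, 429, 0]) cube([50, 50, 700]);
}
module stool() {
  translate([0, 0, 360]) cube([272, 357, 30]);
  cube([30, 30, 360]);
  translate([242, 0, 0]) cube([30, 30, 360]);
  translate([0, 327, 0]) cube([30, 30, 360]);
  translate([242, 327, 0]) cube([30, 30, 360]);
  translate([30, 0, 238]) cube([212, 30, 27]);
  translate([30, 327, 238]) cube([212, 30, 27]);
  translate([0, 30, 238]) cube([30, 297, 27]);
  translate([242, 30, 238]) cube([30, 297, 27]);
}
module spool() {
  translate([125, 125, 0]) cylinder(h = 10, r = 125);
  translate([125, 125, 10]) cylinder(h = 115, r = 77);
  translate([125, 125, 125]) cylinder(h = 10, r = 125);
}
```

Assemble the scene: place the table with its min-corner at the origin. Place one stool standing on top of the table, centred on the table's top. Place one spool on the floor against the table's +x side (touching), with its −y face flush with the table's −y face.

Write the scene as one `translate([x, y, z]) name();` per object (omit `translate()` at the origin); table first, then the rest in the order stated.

table();
translate([435, 78, 735]) stool();
translate([1142, 0, 0]) spool();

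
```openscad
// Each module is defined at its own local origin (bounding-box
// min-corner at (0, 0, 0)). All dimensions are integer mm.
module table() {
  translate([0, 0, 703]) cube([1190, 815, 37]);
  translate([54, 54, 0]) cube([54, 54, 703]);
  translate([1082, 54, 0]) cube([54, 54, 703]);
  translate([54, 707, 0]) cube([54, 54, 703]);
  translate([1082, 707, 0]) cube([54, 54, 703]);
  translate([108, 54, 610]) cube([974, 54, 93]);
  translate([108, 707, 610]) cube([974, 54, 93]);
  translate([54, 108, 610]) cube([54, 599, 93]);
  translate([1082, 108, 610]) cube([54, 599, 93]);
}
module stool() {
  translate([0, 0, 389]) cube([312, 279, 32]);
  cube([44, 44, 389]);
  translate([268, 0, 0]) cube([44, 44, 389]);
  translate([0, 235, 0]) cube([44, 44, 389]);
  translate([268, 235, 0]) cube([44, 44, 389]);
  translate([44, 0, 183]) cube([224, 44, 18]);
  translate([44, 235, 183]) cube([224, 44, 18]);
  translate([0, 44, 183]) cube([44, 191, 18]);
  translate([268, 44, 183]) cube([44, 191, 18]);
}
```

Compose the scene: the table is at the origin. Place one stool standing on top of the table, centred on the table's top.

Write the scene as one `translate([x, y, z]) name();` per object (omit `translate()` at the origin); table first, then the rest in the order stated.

table();
translate([439, 268, 740]) stool();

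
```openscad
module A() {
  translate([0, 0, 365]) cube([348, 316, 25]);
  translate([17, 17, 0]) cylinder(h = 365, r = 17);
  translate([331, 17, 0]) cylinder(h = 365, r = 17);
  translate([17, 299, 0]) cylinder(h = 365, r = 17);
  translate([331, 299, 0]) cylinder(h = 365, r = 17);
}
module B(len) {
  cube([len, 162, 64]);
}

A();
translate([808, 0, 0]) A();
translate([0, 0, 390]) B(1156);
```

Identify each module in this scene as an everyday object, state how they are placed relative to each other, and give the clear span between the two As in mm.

A is a stool. B is a beam. A beam spans the tops of two stools. The clear span between the two stools is 460 mm.

Second stool starts at x = 808; first ends at x = 348; clear span = 808 − 348 = 460 mm.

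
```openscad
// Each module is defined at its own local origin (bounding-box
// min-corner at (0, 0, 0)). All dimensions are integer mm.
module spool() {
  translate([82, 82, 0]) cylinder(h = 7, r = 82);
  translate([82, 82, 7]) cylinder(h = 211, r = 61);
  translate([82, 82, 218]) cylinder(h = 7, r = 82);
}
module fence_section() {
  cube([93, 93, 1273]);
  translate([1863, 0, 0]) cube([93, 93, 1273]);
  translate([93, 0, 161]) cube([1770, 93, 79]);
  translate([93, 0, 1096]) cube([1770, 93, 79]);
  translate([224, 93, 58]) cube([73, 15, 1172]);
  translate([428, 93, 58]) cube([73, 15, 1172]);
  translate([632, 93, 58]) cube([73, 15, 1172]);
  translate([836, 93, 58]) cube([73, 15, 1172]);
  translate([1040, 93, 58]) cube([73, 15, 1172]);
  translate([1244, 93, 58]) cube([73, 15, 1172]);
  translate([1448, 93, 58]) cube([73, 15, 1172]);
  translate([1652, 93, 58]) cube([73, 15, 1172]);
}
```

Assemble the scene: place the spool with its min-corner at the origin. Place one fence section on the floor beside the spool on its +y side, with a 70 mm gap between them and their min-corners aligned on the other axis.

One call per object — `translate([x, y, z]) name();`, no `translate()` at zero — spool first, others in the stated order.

spool();
translate([0, 234, 0]) fence_section();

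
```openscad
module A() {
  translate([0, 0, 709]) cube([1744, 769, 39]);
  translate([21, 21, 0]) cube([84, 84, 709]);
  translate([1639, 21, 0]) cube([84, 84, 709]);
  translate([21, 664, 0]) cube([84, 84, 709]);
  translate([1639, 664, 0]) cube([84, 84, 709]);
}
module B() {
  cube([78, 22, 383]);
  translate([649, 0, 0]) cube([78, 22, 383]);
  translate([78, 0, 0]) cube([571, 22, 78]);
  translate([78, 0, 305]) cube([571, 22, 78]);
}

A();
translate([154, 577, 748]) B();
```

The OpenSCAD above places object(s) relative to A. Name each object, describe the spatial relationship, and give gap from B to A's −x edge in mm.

A is a table. B is a picture frame. The picture frame is on top of the table. The gap from the picture frame to the table's −x edge is 154 mm.

The picture frame's min-x is at 154; the table's min-x is 0; gap = 154 mm.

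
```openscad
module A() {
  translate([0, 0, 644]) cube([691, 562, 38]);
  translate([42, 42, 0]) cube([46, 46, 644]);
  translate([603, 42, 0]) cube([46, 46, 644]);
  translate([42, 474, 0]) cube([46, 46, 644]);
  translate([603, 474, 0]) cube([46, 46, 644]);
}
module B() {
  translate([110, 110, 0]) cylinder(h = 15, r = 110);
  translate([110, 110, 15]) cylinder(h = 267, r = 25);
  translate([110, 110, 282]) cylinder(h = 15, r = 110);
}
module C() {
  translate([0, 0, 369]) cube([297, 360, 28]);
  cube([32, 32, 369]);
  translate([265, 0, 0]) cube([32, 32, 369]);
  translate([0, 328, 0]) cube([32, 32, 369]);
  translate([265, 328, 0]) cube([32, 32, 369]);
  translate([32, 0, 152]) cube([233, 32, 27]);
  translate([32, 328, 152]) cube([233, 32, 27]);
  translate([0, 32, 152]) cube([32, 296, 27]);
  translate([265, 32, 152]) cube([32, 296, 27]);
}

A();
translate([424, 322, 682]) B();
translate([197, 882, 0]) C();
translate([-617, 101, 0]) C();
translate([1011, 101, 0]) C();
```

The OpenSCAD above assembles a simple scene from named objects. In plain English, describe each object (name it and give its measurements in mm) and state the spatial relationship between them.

A is a table: top 691 mm (x) × 562 mm (y), 38 mm thick, upper face at z = 682 mm, on four 46×46 mm square legs, each inset 42 mm from the nearest pair of top edges, running from z = 0 to the bottom of the top.

B is a spool: two coaxial disc flanges of radius 110 mm and thickness 15 mm, joined by a core cylinder of radius 25 mm and height 267 mm. The lower flange rests on z = 0 and the three cylinders share a vertical axis.

C is a four-legged stool. The seat is 297×360 mm, 28 mm thick, top at z = 397 mm. It stands on four square legs, each 32×32 mm in cross-section, from z = 0 to the seat underside, each flush with a corner of the seat. Four stretchers, 32 mm wide and 27 mm tall, connect adjacent legs with their undersides at z = 152 mm, each running between the inner faces of the legs it joins and aligned with the legs' outer faces on the other axis.

The spool is on top of the table. Three stools sit around the table at the +y, −x, +x sides.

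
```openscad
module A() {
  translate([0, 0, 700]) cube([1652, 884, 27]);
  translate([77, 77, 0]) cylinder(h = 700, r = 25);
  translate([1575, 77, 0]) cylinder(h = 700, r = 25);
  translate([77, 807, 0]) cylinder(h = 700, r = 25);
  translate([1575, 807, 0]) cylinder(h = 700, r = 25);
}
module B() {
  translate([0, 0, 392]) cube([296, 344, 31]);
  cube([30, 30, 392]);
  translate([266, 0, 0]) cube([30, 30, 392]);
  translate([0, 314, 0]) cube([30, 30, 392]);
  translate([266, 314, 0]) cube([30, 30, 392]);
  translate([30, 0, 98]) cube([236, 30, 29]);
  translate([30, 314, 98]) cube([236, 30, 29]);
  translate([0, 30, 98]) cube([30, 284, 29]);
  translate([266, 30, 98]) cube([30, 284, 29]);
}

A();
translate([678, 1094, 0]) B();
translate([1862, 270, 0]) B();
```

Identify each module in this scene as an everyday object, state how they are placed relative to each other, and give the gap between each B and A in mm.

Each stool's nearest face is 210 mm from the table's bounding box.

A is a table. B is a stool. Two stools sit around the table at the +y, +x sides. The gap between each stool and the table is 210 mm.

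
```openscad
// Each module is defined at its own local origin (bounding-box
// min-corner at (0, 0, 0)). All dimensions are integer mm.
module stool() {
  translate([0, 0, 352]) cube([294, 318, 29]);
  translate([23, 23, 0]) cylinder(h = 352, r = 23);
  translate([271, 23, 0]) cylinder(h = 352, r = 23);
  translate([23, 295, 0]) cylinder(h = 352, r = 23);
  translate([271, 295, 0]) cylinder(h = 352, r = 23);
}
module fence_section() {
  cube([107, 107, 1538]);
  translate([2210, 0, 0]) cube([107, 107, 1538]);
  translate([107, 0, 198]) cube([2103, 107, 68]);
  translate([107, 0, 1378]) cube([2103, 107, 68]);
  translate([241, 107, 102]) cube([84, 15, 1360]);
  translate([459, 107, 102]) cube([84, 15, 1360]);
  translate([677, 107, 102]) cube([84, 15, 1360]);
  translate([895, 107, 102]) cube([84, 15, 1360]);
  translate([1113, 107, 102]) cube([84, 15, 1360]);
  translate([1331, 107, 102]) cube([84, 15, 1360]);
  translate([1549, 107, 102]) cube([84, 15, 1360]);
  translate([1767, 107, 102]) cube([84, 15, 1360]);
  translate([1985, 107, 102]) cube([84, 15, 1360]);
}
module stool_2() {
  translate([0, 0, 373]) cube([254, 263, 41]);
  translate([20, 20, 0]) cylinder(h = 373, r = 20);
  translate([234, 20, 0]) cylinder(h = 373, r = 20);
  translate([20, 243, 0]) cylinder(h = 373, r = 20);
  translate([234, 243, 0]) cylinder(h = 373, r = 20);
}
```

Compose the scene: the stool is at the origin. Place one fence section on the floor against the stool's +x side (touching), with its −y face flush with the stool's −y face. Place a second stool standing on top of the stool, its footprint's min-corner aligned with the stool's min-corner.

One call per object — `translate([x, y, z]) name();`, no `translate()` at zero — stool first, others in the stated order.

stool();
translate([294, 0, 0]) fence_section();
translate([0, 0, 381]) stool_2();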